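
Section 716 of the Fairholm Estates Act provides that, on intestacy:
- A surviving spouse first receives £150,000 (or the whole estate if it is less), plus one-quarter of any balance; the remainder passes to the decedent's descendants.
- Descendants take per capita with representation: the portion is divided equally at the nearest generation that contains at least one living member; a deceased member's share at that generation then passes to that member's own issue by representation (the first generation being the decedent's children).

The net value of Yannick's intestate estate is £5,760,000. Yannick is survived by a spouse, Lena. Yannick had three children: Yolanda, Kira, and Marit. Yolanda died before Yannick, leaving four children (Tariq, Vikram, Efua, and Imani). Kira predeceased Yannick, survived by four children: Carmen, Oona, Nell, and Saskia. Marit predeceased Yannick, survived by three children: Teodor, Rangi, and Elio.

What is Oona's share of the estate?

Oona receives £382,500.

Lena first takes £150,000, leaving a balance of £5,610,000. Lena then takes one-quarter of the balance (£1,402,500), for a total of £1,552,500. The remaining £4,207,500 passes to the descendants.
No child survives, so the initial division is made at the grandchildren's generation.
The descendants' portion (£4,207,500) is divided into 11 shares of £382,500: Tariq, Vikram, Efua, Imani, Carmen, Oona, Nell, Saskia, Teodor, Rangi, and Elio each take £382,500.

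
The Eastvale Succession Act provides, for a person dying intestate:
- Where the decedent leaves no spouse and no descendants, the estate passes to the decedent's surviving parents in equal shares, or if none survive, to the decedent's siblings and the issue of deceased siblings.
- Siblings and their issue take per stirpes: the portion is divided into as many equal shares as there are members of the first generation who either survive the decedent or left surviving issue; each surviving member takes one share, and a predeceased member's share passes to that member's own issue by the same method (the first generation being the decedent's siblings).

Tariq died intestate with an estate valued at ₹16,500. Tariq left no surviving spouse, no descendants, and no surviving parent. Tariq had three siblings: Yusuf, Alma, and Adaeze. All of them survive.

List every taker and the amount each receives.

The entire ₹16,500 passes to the siblings and their issue.
That amount (₹16,500) is divided into 3 shares of ₹5,500: Yusuf, Alma, and Adaeze each take ₹5,500.

Yusuf: ₹5,500; Alma: ₹5,500; Adaeze: ₹5,500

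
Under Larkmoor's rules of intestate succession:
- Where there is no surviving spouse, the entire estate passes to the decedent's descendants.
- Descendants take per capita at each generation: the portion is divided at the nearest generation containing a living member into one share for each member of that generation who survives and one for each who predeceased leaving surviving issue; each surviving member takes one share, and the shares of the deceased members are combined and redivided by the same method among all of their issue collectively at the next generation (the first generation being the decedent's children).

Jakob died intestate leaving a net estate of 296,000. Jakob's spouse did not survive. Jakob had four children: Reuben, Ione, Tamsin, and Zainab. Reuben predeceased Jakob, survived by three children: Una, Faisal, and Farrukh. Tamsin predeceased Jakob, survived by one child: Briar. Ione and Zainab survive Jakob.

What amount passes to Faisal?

The entire 296,000 passes to the descendants.
That amount (296,000) is divided at the children's generation into 4 shares of 74,000. Ione and Zainab each take 74,000. The 2 shares of the deceased (Reuben and Tamsin) are combined into a pool of 148,000.
That pool (148,000) is divided at the grandchildren's generation equally among Una, Faisal, Farrukh, and Briar: 37,000 each.

Faisal receives 37,000.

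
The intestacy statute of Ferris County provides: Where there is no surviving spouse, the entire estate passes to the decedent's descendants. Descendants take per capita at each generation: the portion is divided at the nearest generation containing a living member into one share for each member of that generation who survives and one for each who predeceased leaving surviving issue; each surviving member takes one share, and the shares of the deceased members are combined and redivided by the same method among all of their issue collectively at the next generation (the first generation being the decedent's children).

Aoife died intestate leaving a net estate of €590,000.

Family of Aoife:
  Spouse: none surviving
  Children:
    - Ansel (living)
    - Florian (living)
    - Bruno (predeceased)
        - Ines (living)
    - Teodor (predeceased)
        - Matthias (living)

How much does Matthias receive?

Matthias receives €147,500.

The entire €590,000 passes to the descendants.
That amount (€590,000) is divided at the children's generation into 4 shares of €147,500. Ansel and Florian each take €147,500. The 2 shares of the deceased (Bruno and Teodor) are combined into a pool of €295,000.
That pool (€295,000) is divided at the grandchildren's generation equally among Ines and Matthias: €147,500 each.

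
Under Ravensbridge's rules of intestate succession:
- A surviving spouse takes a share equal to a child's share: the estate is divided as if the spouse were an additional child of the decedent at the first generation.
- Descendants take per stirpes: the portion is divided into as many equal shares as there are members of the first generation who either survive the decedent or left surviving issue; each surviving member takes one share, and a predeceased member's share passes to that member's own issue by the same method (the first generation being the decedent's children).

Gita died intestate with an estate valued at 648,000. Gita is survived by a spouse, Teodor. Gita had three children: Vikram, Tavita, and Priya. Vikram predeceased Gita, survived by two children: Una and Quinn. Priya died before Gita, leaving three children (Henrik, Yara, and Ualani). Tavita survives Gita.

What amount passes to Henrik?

Henrik receives 54,000.

The spouse counts as an additional share at the children's level, so there are 4 primary shares of 162,000. Teodor takes one such share (162,000).
The children's combined portion (486,000) is divided into 3 shares of 162,000: Tavita takes 162,000; Vikram's 162,000 share passes to Vikram's issue; Priya's 162,000 share passes to Priya's issue.
Vikram's share (162,000) is divided into 2 shares of 81,000: Una and Quinn each take 81,000.
Priya's share (162,000) is divided into 3 shares of 54,000: Henrik, Yara, and Ualani each take 54,000.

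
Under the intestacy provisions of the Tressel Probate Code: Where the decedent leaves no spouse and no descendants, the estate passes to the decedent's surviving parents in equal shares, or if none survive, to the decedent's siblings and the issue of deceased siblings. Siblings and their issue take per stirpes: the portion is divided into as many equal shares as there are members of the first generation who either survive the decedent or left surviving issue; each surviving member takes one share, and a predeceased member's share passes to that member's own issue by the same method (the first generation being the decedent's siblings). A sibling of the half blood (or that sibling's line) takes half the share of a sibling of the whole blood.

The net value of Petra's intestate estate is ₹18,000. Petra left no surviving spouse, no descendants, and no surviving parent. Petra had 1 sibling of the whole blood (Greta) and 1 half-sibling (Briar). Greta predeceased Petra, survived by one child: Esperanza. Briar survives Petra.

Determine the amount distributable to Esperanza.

The entire ₹18,000 passes to the siblings and their issue.
Counting each half-blood sibling's line as half a unit, there are 3/2 units in ₹18,000, so one unit is ₹12,000. Whole-blood lines (Greta) take ₹12,000 each; half-blood lines (Briar) take ₹6,000 each.
Greta's share (₹12,000) passes entirely to Esperanza.

Esperanza receives ₹12,000.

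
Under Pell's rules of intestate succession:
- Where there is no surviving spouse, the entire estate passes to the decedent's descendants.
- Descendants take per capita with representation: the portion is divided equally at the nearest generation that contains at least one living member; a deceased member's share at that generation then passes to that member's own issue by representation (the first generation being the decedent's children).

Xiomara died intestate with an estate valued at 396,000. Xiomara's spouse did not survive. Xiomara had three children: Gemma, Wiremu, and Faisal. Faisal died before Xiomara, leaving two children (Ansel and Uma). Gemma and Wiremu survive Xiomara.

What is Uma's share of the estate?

Uma receives 66,000.

The entire 396,000 passes to the descendants.
That amount (396,000) is divided into 3 shares of 132,000: Gemma and Wiremu each take 132,000; Faisal's 132,000 share passes to Faisal's issue.
Faisal's share (132,000) is divided into 2 shares of 66,000: Ansel and Uma each take 66,000.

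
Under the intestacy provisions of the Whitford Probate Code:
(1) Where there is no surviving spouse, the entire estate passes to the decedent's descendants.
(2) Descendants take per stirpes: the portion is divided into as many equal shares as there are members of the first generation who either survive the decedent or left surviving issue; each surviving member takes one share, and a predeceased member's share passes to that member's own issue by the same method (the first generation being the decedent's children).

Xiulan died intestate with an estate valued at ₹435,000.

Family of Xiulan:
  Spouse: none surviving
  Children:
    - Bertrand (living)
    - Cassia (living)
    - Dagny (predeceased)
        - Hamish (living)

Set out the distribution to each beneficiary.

The entire ₹435,000 passes to the descendants.
That amount (₹435,000) is divided into 3 shares of ₹145,000: Bertrand and Cassia each take ₹145,000; Dagny's ₹145,000 share passes to Dagny's issue.
Dagny's share (₹145,000) passes entirely to Hamish.

Bertrand: ₹145,000; Cassia: ₹145,000; Hamish: ₹145,000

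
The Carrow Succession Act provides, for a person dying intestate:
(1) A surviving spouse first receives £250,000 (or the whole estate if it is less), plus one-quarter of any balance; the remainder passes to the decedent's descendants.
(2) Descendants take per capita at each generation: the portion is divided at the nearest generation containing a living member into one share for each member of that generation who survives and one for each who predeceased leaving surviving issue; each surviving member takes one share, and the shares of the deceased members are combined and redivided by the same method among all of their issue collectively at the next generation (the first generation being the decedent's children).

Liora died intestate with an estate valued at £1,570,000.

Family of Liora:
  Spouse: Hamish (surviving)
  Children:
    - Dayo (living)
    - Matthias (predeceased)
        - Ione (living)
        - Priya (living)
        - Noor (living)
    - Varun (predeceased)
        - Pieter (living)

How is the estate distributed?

Hamish first takes £250,000, leaving a balance of £1,320,000. Hamish then takes one-quarter of the balance (£330,000), for a total of £580,000. The remaining £990,000 passes to the descendants.
The descendants' portion (£990,000) is divided at the children's generation into 3 shares of £330,000. Dayo takes £330,000. The 2 shares of the deceased (Matthias and Varun) are combined into a pool of £660,000.
That pool (£660,000) is divided at the grandchildren's generation equally among Ione, Priya, Noor, and Pieter: £165,000 each.

Hamish: £580,000; Dayo: £330,000; Ione: £165,000; Priya: £165,000; Noor: £165,000; Pieter: £165,000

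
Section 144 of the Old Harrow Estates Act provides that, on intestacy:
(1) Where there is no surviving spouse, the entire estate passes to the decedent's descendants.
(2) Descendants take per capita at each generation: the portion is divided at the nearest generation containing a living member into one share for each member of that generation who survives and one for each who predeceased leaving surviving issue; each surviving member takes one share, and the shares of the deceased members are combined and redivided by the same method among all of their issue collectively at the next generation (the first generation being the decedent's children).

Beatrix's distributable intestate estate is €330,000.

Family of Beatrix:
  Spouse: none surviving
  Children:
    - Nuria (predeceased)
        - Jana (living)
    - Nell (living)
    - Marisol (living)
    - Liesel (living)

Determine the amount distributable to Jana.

The entire €330,000 passes to the descendants.
That amount (€330,000) is divided at the children's generation into 4 shares of €82,500. Nell, Marisol, and Liesel each take €82,500. The remaining share for the deceased Nuria (€82,500) is carried to the next generation.
That pool (€82,500) passes entirely to Jana, the sole taker at the grandchildren's generation.

Jana receives €82,500.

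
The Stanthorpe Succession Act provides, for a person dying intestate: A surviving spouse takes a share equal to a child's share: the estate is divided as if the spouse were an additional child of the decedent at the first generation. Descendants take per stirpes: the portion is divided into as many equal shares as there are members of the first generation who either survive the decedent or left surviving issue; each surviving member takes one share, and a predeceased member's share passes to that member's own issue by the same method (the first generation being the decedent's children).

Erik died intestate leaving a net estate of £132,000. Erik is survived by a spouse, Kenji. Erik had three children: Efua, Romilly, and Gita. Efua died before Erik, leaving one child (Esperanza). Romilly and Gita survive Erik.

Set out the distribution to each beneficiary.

The spouse counts as an additional share at the children's level, so there are 4 primary shares of £33,000. Kenji takes one such share (£33,000).
The children's combined portion (£99,000) is divided into 3 shares of £33,000: Romilly and Gita each take £33,000; Efua's £33,000 share passes to Efua's issue.
Efua's share (£33,000) passes entirely to Esperanza.

Kenji: £33,000; Esperanza: £33,000; Romilly: £33,000; Gita: £33,000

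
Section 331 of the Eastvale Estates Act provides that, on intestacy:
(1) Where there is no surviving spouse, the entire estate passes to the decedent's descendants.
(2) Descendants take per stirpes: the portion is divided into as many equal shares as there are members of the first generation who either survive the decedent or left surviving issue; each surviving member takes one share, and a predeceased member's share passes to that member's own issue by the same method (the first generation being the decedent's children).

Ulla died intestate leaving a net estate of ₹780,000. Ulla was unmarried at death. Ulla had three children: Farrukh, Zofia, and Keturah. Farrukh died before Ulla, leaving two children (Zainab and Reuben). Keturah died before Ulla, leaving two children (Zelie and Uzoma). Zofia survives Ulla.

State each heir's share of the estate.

Zainab: ₹130,000; Reuben: ₹130,000; Zofia: ₹260,000; Zelie: ₹130,000; Uzoma: ₹130,000

The entire ₹780,000 passes to the descendants.
That amount (₹780,000) is divided into 3 shares of ₹260,000: Zofia takes ₹260,000; Farrukh's ₹260,000 share passes to Farrukh's issue; Keturah's ₹260,000 share passes to Keturah's issue.
Farrukh's share (₹260,000) is divided into 2 shares of ₹130,000: Zainab and Reuben each take ₹130,000.
Keturah's share (₹260,000) is divided into 2 shares of ₹130,000: Zelie and Uzoma each take ₹130,000.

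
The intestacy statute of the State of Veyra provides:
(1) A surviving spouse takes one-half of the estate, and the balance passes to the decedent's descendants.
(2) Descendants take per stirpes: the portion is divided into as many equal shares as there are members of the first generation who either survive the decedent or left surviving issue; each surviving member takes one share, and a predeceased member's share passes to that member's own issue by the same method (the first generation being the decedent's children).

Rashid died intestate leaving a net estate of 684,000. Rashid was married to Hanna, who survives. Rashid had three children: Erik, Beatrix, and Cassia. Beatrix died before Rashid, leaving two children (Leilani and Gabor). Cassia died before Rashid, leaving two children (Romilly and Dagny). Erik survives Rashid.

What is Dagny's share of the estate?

Dagny receives 57,000.

Hanna takes one-half of 684,000 = 342,000. The remaining 342,000 passes to the descendants.
The descendants' portion (342,000) is divided into 3 shares of 114,000: Erik takes 114,000; Beatrix's 114,000 share passes to Beatrix's issue; Cassia's 114,000 share passes to Cassia's issue.
Beatrix's share (114,000) is divided into 2 shares of 57,000: Leilani and Gabor each take 57,000.
Cassia's share (114,000) is divided into 2 shares of 57,000: Romilly and Dagny each take 57,000.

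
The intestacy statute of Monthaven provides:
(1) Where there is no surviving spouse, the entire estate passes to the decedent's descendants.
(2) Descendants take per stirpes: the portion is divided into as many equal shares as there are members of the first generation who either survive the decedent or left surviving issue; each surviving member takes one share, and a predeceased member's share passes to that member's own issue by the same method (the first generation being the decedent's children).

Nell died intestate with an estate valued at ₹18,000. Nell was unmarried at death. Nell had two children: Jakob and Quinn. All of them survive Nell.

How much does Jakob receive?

The entire ₹18,000 passes to the descendants.
That amount (₹18,000) is divided into 2 shares of ₹9,000: Jakob and Quinn each take ₹9,000.

Jakob receives ₹9,000.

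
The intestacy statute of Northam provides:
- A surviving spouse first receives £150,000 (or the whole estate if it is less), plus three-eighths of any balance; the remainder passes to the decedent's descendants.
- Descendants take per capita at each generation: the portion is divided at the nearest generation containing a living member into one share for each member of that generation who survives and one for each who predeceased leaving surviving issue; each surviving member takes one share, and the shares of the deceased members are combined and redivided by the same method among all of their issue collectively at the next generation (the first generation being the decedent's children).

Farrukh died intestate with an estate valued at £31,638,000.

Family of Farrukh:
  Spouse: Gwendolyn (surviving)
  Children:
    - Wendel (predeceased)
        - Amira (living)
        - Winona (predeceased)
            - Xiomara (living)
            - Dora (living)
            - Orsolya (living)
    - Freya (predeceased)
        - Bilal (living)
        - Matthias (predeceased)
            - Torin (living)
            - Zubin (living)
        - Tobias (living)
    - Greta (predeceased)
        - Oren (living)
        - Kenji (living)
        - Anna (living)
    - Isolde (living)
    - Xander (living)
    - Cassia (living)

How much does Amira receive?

Gwendolyn first takes £150,000, leaving a balance of £31,488,000. Gwendolyn then takes three-eighths of the balance (£11,808,000), for a total of £11,958,000. The remaining £19,680,000 passes to the descendants.
The descendants' portion (£19,680,000) is divided at the children's generation into 6 shares of £3,280,000. Isolde, Xander, and Cassia each take £3,280,000. The 3 shares of the deceased (Wendel, Freya, and Greta) are combined into a pool of £9,840,000.
That pool (£9,840,000) is divided at the grandchildren's generation into 8 shares of £1,230,000. Amira, Bilal, Tobias, Oren, Kenji, and Anna each take £1,230,000. The 2 shares of the deceased (Winona and Matthias) are combined into a pool of £2,460,000.
That pool (£2,460,000) is divided at the great-grandchildren's generation equally among Xiomara, Dora, Orsolya, Torin, and Zubin: £492,000 each.

Amira receives £1,230,000.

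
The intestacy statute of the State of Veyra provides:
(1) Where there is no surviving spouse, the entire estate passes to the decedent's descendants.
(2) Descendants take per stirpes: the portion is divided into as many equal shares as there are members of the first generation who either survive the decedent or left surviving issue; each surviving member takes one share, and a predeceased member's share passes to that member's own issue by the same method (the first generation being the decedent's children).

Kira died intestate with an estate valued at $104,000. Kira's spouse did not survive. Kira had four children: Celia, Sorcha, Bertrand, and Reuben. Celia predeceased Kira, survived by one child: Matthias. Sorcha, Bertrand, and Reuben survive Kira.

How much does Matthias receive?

Matthias receives $26,000.

The entire $104,000 passes to the descendants.
That amount ($104,000) is divided into 4 shares of $26,000: Sorcha, Bertrand, and Reuben each take $26,000; Celia's $26,000 share passes to Celia's issue.
Celia's share ($26,000) passes entirely to Matthias.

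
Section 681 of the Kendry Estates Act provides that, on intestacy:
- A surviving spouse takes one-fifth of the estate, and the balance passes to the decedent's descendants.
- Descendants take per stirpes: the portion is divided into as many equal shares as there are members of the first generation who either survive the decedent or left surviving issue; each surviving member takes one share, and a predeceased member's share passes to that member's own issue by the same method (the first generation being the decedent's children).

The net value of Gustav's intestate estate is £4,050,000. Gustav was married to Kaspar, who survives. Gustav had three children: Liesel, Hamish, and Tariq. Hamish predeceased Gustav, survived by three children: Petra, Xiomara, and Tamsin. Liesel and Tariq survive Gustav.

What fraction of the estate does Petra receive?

Petra receives 4/45 of the estate.

Kaspar takes one-fifth of £4,050,000 = £810,000. The remaining £3,240,000 passes to the descendants.
The descendants' portion (£3,240,000) is divided into 3 shares of £1,080,000: Liesel and Tariq each take £1,080,000; Hamish's £1,080,000 share passes to Hamish's issue.
Hamish's share (£1,080,000) is divided into 3 shares of £360,000: Petra, Xiomara, and Tamsin each take £360,000.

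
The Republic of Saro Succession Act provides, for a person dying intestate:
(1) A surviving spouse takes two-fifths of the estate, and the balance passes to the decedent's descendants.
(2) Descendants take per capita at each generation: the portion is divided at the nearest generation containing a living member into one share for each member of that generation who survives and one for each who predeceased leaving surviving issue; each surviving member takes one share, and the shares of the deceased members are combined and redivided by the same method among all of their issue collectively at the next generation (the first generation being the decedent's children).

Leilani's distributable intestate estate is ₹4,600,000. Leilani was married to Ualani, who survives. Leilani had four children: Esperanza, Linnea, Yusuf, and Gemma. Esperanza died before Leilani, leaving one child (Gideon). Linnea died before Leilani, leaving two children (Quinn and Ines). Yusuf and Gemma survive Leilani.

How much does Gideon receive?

Gideon receives ₹460,000.

Ualani takes two-fifths of ₹4,600,000 = ₹1,840,000. The remaining ₹2,760,000 passes to the descendants.
The descendants' portion (₹2,760,000) is divided at the children's generation into 4 shares of ₹690,000. Yusuf and Gemma each take ₹690,000. The 2 shares of the deceased (Esperanza and Linnea) are combined into a pool of ₹1,380,000.
That pool (₹1,380,000) is divided at the grandchildren's generation equally among Gideon, Quinn, and Ines: ₹460,000 each.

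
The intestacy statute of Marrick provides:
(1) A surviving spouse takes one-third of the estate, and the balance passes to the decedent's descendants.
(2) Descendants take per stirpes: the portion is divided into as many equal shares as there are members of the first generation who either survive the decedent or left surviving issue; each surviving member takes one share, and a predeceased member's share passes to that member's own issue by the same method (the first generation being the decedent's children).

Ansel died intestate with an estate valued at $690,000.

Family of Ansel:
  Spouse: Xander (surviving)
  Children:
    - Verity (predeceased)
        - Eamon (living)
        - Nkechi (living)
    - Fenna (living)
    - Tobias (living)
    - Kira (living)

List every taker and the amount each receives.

Xander takes one-third of $690,000 = $230,000. The remaining $460,000 passes to the descendants.
The descendants' portion ($460,000) is divided into 4 shares of $115,000: Fenna, Tobias, and Kira each take $115,000; Verity's $115,000 share passes to Verity's issue.
Verity's share ($115,000) is divided into 2 shares of $57,500: Eamon and Nkechi each take $57,500.

Xander: $230,000; Eamon: $57,500; Nkechi: $57,500; Fenna: $115,000; Tobias: $115,000; Kira: $115,000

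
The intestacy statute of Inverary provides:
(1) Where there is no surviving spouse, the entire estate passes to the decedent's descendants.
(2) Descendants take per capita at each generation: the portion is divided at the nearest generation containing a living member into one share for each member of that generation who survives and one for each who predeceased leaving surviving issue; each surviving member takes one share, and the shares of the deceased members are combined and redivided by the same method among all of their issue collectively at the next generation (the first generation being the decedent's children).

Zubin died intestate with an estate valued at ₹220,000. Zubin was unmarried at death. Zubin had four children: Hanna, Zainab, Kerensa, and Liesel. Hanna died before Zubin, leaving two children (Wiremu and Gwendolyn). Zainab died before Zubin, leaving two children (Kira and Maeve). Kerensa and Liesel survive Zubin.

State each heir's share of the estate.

Wiremu: ₹27,500; Gwendolyn: ₹27,500; Kira: ₹27,500; Maeve: ₹27,500; Kerensa: ₹55,000; Liesel: ₹55,000

The entire ₹220,000 passes to the descendants.
That amount (₹220,000) is divided at the children's generation into 4 shares of ₹55,000. Kerensa and Liesel each take ₹55,000. The 2 shares of the deceased (Hanna and Zainab) are combined into a pool of ₹110,000.
That pool (₹110,000) is divided at the grandchildren's generation equally among Wiremu, Gwendolyn, Kira, and Maeve: ₹27,500 each.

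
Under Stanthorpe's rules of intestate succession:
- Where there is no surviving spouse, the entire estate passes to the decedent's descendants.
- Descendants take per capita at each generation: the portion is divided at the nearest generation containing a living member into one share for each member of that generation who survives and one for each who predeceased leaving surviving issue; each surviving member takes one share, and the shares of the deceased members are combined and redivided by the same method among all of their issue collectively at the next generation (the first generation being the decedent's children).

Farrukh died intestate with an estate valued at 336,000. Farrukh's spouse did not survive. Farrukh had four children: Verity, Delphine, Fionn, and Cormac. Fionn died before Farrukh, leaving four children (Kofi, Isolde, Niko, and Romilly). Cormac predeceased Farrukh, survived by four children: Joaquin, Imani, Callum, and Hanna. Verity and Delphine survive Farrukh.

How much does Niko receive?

Niko receives 21,000.

The entire 336,000 passes to the descendants.
That amount (336,000) is divided at the children's generation into 4 shares of 84,000. Verity and Delphine each take 84,000. The 2 shares of the deceased (Fionn and Cormac) are combined into a pool of 168,000.
That pool (168,000) is divided at the grandchildren's generation equally among Kofi, Isolde, Niko, Romilly, Joaquin, Imani, Callum, and Hanna: 21,000 each.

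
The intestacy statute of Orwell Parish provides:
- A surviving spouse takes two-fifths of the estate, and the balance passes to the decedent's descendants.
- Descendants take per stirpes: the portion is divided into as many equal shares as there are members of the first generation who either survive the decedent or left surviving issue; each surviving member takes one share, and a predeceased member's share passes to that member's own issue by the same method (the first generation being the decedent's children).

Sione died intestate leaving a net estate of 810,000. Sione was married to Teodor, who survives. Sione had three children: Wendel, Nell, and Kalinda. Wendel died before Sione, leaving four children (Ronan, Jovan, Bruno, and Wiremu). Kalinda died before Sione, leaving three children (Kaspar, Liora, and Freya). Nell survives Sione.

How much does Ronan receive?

Teodor takes two-fifths of 810,000 = 324,000. The remaining 486,000 passes to the descendants.
The descendants' portion (486,000) is divided into 3 shares of 162,000: Nell takes 162,000; Wendel's 162,000 share passes to Wendel's issue; Kalinda's 162,000 share passes to Kalinda's issue.
Wendel's share (162,000) is divided into 4 shares of 40,500: Ronan, Jovan, Bruno, and Wiremu each take 40,500.
Kalinda's share (162,000) is divided into 3 shares of 54,000: Kaspar, Liora, and Freya each take 54,000.

Ronan receives 40,500.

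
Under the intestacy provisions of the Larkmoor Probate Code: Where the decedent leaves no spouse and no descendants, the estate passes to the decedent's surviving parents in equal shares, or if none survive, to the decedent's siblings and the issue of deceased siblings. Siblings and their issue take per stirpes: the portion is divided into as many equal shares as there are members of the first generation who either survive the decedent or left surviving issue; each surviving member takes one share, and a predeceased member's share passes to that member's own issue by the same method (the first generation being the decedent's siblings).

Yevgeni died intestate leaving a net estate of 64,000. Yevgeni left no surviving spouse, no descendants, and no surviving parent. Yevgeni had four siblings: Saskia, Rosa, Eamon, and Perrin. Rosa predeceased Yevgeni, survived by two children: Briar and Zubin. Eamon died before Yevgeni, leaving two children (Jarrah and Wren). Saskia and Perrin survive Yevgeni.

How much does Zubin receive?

Zubin receives 8,000.

The entire 64,000 passes to the siblings and their issue.
That amount (64,000) is divided into 4 shares of 16,000: Saskia and Perrin each take 16,000; Rosa's 16,000 share passes to Rosa's issue; Eamon's 16,000 share passes to Eamon's issue.
Rosa's share (16,000) is divided into 2 shares of 8,000: Briar and Zubin each take 8,000.
Eamon's share (16,000) is divided into 2 shares of 8,000: Jarrah and Wren each take 8,000.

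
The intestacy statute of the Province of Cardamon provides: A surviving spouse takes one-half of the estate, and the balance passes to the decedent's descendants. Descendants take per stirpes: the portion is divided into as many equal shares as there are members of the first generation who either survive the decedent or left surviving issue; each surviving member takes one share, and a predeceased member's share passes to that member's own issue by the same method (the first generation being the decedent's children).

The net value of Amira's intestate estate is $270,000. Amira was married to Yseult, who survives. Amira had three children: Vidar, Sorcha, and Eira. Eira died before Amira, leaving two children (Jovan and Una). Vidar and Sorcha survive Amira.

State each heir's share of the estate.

Yseult: $135,000; Vidar: $45,000; Sorcha: $45,000; Jovan: $22,500; Una: $22,500

Yseult takes one-half of $270,000 = $135,000. The remaining $135,000 passes to the descendants.
The descendants' portion ($135,000) is divided into 3 shares of $45,000: Vidar and Sorcha each take $45,000; Eira's $45,000 share passes to Eira's issue.
Eira's share ($45,000) is divided into 2 shares of $22,500: Jovan and Una each take $22,500.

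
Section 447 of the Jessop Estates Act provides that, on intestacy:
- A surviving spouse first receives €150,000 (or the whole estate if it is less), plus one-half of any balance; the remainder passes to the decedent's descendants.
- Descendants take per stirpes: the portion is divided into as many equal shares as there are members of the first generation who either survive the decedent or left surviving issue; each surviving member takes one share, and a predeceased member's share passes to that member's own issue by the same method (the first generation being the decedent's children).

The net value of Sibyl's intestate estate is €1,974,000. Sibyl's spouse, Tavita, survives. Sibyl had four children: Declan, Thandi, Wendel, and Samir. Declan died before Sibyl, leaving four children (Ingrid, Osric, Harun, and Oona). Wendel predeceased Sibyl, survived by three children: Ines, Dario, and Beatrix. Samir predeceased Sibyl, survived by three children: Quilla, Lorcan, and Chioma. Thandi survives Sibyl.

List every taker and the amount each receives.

Tavita: €1,062,000; Ingrid: €57,000; Osric: €57,000; Harun: €57,000; Oona: €57,000; Thandi: €228,000; Ines: €76,000; Dario: €76,000; Beatrix: €76,000; Quilla: €76,000; Lorcan: €76,000; Chioma: €76,000

Tavita first takes €150,000, leaving a balance of €1,824,000. Tavita then takes one-half of the balance (€912,000), for a total of €1,062,000. The remaining €912,000 passes to the descendants.
The descendants' portion (€912,000) is divided into 4 shares of €228,000: Thandi takes €228,000; Declan's €228,000 share passes to Declan's issue; Wendel's €228,000 share passes to Wendel's issue; Samir's €228,000 share passes to Samir's issue.
Declan's share (€228,000) is divided into 4 shares of €57,000: Ingrid, Osric, Harun, and Oona each take €57,000.
Wendel's share (€228,000) is divided into 3 shares of €76,000: Ines, Dario, and Beatrix each take €76,000.
Samir's share (€228,000) is divided into 3 shares of €76,000: Quilla, Lorcan, and Chioma each take €76,000.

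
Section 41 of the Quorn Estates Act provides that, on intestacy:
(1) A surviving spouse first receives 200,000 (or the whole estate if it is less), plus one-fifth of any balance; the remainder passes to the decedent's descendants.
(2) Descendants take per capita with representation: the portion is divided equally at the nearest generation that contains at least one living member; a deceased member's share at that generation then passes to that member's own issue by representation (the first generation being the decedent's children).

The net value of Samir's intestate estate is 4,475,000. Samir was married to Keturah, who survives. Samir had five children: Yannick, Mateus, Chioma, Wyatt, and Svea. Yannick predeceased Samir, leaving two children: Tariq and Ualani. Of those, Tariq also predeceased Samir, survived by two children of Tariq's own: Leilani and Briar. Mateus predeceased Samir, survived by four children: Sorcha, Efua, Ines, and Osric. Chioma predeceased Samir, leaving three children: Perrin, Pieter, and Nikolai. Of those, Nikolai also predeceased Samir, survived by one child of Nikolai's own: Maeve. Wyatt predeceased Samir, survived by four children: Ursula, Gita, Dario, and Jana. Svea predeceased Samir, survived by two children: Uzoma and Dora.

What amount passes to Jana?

Keturah first takes 200,000, leaving a balance of 4,275,000. Keturah then takes one-fifth of the balance (855,000), for a total of 1,055,000. The remaining 3,420,000 passes to the descendants.
No child survives, so the initial division is made at the grandchildren's generation.
The descendants' portion (3,420,000) is divided into 15 shares of 228,000: Ualani, Sorcha, Efua, Ines, Osric, Perrin, Pieter, Ursula, Gita, Dario, Jana, Uzoma, and Dora each take 228,000; Tariq's 228,000 share passes to Tariq's issue; Nikolai's 228,000 share passes to Nikolai's issue.
Tariq's share (228,000) is divided into 2 shares of 114,000: Leilani and Briar each take 114,000.
Nikolai's share (228,000) passes entirely to Maeve.

Jana receives 228,000.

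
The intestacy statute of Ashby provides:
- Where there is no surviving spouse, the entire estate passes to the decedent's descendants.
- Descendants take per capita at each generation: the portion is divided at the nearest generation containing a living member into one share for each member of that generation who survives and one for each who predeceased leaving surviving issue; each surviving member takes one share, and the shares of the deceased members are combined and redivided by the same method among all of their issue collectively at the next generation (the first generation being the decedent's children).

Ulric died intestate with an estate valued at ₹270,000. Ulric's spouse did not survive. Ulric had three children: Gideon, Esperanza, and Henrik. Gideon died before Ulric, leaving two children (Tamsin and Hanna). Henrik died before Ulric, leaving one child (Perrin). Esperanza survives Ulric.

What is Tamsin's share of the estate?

The entire ₹270,000 passes to the descendants.
That amount (₹270,000) is divided at the children's generation into 3 shares of ₹90,000. Esperanza takes ₹90,000. The 2 shares of the deceased (Gideon and Henrik) are combined into a pool of ₹180,000.
That pool (₹180,000) is divided at the grandchildren's generation equally among Tamsin, Hanna, and Perrin: ₹60,000 each.

Tamsin receives ₹60,000.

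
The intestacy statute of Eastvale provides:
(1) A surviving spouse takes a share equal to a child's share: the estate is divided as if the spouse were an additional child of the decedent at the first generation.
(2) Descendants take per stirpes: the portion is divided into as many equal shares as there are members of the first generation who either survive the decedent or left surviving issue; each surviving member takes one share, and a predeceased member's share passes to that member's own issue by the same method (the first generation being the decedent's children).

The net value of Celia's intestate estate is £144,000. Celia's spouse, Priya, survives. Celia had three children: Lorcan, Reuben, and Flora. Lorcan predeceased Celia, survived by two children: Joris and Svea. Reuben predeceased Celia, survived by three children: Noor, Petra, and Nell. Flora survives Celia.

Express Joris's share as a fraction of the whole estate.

The spouse counts as an additional share at the children's level, so there are 4 primary shares of £36,000. Priya takes one such share (£36,000).
The children's combined portion (£108,000) is divided into 3 shares of £36,000: Flora takes £36,000; Lorcan's £36,000 share passes to Lorcan's issue; Reuben's £36,000 share passes to Reuben's issue.
Lorcan's share (£36,000) is divided into 2 shares of £18,000: Joris and Svea each take £18,000.
Reuben's share (£36,000) is divided into 3 shares of £12,000: Noor, Petra, and Nell each take £12,000.

Joris receives 1/8 of the estate.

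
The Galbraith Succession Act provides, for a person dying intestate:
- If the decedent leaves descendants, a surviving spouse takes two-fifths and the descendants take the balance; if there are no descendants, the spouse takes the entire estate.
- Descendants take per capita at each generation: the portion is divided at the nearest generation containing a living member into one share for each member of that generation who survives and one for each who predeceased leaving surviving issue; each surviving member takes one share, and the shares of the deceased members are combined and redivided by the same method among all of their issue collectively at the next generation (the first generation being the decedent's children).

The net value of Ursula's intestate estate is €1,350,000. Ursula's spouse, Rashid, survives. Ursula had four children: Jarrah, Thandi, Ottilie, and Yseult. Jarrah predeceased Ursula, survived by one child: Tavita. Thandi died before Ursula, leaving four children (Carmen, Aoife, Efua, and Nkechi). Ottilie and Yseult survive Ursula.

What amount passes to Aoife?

Aoife receives €81,000.

Rashid takes two-fifths of €1,350,000 = €540,000. The remaining €810,000 passes to the descendants.
The descendants' portion (€810,000) is divided at the children's generation into 4 shares of €202,500. Ottilie and Yseult each take €202,500. The 2 shares of the deceased (Jarrah and Thandi) are combined into a pool of €405,000.
That pool (€405,000) is divided at the grandchildren's generation equally among Tavita, Carmen, Aoife, Efua, and Nkechi: €81,000 each.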